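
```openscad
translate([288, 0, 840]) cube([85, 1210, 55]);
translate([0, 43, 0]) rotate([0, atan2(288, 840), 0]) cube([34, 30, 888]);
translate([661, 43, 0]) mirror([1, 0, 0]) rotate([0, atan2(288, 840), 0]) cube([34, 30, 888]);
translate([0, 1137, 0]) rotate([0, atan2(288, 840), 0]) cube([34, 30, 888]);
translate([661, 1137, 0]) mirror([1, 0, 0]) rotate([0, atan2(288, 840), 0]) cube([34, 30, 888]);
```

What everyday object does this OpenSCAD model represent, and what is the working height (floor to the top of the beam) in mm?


A sawhorse. The overall height is 895 mm.

A beam across two mirrored pairs of raked legs — a sawhorse. The beam's underside is at z = 840 (matching the legs' vertical rise in atan2(288, 840)) and the beam is 55 mm tall, so its top is at 840 + 55 = 895 mm. The raked legs top out at the beam's underside, so that is the highest point.


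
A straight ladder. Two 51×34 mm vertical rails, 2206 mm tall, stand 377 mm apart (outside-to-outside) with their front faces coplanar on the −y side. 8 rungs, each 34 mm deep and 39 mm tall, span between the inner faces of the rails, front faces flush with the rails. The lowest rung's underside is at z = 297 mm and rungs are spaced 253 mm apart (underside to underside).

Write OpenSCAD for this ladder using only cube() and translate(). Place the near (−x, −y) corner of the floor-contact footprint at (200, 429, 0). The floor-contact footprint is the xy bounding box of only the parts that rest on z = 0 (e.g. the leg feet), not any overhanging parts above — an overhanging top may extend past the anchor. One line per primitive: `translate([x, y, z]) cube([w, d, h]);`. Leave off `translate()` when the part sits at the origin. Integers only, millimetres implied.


translate([200, 429, 0]) cube([51, 34, 2206]);
translate([526, 429, 0]) cube([51, 34, 2206]);
translate([251, 429, 297]) cube([275, 34, 39]);
translate([251, 429, 550]) cube([275, 34, 39]);
translate([251, 429, 803]) cube([275, 34, 39]);
translate([251, 429, 1056]) cube([275, 34, 39]);
translate([251, 429, 1309]) cube([275, 34, 39]);
translate([251, 429, 1562]) cube([275, 34, 39]);
translate([251, 429, 1815]) cube([275, 34, 39]);
translate([251, 429, 2068]) cube([275, 34, 39]);


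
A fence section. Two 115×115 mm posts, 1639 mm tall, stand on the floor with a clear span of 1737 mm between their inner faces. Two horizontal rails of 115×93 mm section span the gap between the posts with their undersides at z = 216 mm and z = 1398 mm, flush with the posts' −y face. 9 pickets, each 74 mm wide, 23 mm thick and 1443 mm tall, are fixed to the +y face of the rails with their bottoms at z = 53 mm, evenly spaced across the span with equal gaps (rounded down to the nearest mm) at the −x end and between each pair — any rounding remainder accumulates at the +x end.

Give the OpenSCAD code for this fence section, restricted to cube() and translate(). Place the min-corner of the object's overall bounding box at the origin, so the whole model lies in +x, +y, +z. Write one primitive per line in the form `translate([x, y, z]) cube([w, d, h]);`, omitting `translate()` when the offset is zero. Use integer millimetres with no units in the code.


cube([115, 115, 1639]);
translate([1852, 0, 0]) cube([115, 115, 1639]);
translate([115, 0, 216]) cube([1737, 115, 93]);
translate([115, 0, 1398]) cube([1737, 115, 93]);
translate([222, 115, 53]) cube([74, 23, 1443]);
translate([403, 115, 53]) cube([74, 23, 1443]);
translate([584, 115, 53]) cube([74, 23, 1443]);
translate([765, 115, 53]) cube([74, 23, 1443]);
translate([946, 115, 53]) cube([74, 23, 1443]);
translate([1127, 115, 53]) cube([74, 23, 1443]);
translate([1308, 115, 53]) cube([74, 23, 1443]);
translate([1489, 115, 53]) cube([74, 23, 1443]);
translate([1670, 115, 53]) cube([74, 23, 1443]);


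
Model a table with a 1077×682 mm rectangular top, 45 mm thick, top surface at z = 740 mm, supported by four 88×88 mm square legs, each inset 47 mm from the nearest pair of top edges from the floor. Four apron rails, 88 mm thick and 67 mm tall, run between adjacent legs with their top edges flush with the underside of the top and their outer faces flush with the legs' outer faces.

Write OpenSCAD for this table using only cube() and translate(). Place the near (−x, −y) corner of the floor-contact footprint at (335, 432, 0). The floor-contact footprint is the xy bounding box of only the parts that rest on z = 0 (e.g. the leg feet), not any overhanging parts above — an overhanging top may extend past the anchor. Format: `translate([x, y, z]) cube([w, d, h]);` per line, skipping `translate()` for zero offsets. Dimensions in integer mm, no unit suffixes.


translate([288, 385, 695]) cube([1077, 682, 45]);
translate([335, 432, 0]) cube([88, 88, 695]);
translate([1230, 432, 0]) cube([88, 88, 695]);
translate([335, 932, 0]) cube([88, 88, 695]);
translate([1230, 932, 0]) cube([88, 88, 695]);
translate([423, 432, 628]) cube([807, 88, 67]);
translate([423, 932, 628]) cube([807, 88, 67]);
translate([335, 520, 628]) cube([88, 412, 67]);
translate([1230, 520, 628]) cube([88, 412, 67]);


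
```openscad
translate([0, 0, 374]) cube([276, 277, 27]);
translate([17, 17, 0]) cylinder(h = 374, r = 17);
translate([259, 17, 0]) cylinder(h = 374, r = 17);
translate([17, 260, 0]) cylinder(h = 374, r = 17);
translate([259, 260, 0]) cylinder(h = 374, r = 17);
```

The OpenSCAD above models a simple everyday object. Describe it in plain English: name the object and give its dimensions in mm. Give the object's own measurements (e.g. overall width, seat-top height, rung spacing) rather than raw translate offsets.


A simple wooden stool: a rectangular seat 276 mm (x) by 277 mm (y), 27 mm thick, top face at z = 401 mm, on four round legs, each 34 mm in diameter. The legs rest on z = 0, each leg's axis is inset half a diameter from the nearest pair of seat edges (so the leg's bounding box is flush with the corner).


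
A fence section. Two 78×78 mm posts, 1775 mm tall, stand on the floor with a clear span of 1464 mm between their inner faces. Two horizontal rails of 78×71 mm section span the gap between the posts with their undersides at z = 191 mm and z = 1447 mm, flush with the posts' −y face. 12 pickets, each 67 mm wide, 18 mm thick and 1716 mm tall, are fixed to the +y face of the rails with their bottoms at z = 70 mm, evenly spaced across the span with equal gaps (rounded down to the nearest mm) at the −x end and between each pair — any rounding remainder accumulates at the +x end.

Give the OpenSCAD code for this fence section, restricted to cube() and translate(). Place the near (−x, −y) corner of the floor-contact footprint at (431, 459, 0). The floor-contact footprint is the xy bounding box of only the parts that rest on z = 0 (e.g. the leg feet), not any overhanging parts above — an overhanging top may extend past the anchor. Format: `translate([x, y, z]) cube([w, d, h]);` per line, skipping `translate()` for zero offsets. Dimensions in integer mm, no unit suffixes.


translate([431, 459, 0]) cube([78, 78, 1775]);
translate([1973, 459, 0]) cube([78, 78, 1775]);
translate([509, 459, 191]) cube([1464, 78, 71]);
translate([509, 459, 1447]) cube([1464, 78, 71]);
translate([559, 537, 70]) cube([67, 18, 1716]);
translate([676, 537, 70]) cube([67, 18, 1716]);
translate([793, 537, 70]) cube([67, 18, 1716]);
translate([910, 537, 70]) cube([67, 18, 1716]);
translate([1027, 537, 70]) cube([67, 18, 1716]);
translate([1144, 537, 70]) cube([67, 18, 1716]);
translate([1261, 537, 70]) cube([67, 18, 1716]);
translate([1378, 537, 70]) cube([67, 18, 1716]);
translate([1495, 537, 70]) cube([67, 18, 1716]);
translate([1612, 537, 70]) cube([67, 18, 1716]);
translate([1729, 537, 70]) cube([67, 18, 1716]);
translate([1846, 537, 70]) cube([67, 18, 1716]);


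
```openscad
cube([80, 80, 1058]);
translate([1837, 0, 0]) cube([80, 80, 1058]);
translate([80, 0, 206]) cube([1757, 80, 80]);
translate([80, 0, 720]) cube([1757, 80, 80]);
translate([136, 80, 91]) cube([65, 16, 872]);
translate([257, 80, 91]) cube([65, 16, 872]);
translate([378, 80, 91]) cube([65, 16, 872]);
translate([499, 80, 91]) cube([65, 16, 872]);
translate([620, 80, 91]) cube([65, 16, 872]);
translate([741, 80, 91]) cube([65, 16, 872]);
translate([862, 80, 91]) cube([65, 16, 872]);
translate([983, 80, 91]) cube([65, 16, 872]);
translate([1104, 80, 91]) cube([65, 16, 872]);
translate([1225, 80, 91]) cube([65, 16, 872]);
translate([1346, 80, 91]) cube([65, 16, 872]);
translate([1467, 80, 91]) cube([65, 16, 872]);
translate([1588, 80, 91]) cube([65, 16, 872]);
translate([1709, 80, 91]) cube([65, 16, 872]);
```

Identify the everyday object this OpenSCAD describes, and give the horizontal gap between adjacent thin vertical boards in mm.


A fence section. The picket gap is 56 mm.

Two posts, two rails, 14 pickets — a fence section. Span 1757 mm holds 14 pickets of 65 mm with 15 equal gaps: ⌊(1757 − 14·65) / 15⌋ = 56 mm.


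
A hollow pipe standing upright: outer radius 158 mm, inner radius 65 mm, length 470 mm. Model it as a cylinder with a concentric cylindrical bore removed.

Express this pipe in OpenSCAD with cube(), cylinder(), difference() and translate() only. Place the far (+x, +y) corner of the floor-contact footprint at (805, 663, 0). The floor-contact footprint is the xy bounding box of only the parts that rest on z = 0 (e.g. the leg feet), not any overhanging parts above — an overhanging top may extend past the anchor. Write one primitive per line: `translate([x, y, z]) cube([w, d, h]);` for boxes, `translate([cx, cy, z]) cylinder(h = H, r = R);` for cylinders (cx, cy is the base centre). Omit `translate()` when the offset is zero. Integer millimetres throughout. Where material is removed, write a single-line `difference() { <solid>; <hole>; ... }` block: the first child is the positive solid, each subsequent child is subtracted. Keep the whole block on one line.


difference() { translate([647, 505, 0]) cylinder(h = 470, r = 158); translate([647, 505, 0]) cylinder(h = 470, r = 65); }


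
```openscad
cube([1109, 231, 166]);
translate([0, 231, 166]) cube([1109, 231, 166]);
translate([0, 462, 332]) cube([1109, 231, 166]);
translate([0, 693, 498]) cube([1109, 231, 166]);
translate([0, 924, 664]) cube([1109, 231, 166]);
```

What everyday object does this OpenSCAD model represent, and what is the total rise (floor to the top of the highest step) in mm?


A staircase. The total rise is 830 mm.

5 identical blocks, each offset up and back from the previous — a staircase. Each step is 166 mm tall and there are 5 of them, so the total rise is 5 × 166 = 830 mm.


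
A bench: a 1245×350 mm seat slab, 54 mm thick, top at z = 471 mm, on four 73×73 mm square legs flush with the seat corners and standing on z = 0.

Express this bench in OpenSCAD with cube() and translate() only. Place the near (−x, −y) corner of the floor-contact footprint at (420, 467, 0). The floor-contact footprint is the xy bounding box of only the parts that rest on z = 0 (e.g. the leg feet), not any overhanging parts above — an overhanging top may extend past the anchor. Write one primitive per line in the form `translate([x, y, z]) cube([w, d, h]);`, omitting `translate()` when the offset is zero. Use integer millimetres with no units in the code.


translate([420, 467, 417]) cube([1245, 350, 54]);
translate([420, 467, 0]) cube([73, 73, 417]);
translate([420, 744, 0]) cube([73, 73, 417]);
translate([1592, 467, 0]) cube([73, 73, 417]);
translate([1592, 744, 0]) cube([73, 73, 417]);


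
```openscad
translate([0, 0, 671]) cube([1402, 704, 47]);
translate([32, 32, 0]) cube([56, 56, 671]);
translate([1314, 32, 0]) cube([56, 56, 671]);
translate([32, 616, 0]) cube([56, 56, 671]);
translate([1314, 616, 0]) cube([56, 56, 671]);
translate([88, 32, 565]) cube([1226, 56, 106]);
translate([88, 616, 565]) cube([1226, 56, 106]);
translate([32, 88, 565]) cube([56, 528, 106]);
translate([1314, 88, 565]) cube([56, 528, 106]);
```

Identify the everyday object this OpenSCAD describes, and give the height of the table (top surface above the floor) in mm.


A table. The table height is 718 mm.

A 1402×704×47 slab sits at z = 671 on four 56 mm square posts — a table. The top surface is at 671 + 47 = 718 mm.


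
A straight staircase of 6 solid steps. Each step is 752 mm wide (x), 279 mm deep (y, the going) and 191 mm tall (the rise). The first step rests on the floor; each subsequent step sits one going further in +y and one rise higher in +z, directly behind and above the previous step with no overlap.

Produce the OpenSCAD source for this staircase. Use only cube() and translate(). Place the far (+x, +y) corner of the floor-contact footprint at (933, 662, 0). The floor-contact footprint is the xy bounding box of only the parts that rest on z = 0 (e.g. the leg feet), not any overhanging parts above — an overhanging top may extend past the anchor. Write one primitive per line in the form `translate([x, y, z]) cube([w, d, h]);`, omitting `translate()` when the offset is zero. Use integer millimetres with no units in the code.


translate([181, 383, 0]) cube([752, 279, 191]);
translate([181, 662, 191]) cube([752, 279, 191]);
translate([181, 941, 382]) cube([752, 279, 191]);
translate([181, 1220, 573]) cube([752, 279, 191]);
translate([181, 1499, 764]) cube([752, 279, 191]);
translate([181, 1778, 955]) cube([752, 279, 191]);


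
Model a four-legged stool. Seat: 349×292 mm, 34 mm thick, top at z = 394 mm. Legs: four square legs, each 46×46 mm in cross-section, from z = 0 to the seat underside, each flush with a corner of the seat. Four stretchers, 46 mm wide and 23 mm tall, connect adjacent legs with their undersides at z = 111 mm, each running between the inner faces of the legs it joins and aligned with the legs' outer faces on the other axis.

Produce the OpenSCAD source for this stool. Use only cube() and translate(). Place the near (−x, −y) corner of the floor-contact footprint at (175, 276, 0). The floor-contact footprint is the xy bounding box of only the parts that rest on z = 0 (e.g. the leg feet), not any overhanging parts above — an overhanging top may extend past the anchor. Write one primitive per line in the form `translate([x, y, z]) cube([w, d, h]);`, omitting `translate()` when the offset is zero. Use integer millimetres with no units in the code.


// leg_h = 394 - 34 = 360
// stretcher span = 349 - 2*46 = 257
translate([175, 276, 360]) cube([349, 292, 34]);
translate([175, 276, 0]) cube([46, 46, 360]);
translate([478, 276, 0]) cube([46, 46, 360]);
translate([175, 522, 0]) cube([46, 46, 360]);
translate([478, 522, 0]) cube([46, 46, 360]);
translate([221, 276, 111]) cube([257, 46, 23]);
translate([221, 522, 111]) cube([257, 46, 23]);
translate([175, 322, 111]) cube([46, 200, 23]);
translate([478, 322, 111]) cube([46, 200, 23]);


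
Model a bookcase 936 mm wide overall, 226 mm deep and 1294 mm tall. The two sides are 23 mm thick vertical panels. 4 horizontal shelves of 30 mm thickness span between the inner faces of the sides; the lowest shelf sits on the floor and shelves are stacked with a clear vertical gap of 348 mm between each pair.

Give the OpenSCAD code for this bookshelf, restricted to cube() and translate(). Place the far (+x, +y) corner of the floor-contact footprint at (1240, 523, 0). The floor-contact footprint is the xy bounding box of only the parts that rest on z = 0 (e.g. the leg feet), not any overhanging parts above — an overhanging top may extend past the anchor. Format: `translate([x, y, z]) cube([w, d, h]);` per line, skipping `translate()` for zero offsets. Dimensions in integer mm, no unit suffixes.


translate([304, 297, 0]) cube([23, 226, 1294]);
translate([1217, 297, 0]) cube([23, 226, 1294]);
translate([327, 297, 0]) cube([890, 226, 30]);
translate([327, 297, 378]) cube([890, 226, 30]);
translate([327, 297, 756]) cube([890, 226, 30]);
translate([327, 297, 1134]) cube([890, 226, 30]);


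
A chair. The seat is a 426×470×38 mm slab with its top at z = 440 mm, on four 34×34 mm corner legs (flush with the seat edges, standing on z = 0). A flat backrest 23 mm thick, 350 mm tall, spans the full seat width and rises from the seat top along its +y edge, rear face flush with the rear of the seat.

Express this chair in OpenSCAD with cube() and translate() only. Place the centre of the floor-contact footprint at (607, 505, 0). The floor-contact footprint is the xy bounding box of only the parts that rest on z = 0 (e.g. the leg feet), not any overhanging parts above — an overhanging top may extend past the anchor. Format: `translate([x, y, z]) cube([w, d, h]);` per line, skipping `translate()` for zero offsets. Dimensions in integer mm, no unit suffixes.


translate([394, 270, 402]) cube([426, 470, 38]);
translate([394, 270, 0]) cube([34, 34, 402]);
translate([786, 270, 0]) cube([34, 34, 402]);
translate([394, 706, 0]) cube([34, 34, 402]);
translate([786, 706, 0]) cube([34, 34, 402]);
translate([394, 717, 440]) cube([426, 23, 350]);


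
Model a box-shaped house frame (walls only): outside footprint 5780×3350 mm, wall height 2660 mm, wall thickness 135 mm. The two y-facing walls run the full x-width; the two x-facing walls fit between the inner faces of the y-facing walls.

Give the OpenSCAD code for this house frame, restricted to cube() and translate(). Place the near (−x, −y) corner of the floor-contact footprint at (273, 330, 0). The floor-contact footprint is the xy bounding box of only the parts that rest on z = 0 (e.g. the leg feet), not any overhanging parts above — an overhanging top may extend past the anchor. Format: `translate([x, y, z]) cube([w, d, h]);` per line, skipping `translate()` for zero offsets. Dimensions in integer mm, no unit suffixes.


translate([273, 330, 0]) cube([5780, 135, 2660]);
translate([273, 3545, 0]) cube([5780, 135, 2660]);
translate([273, 465, 0]) cube([135, 3080, 2660]);
translate([5918, 465, 0]) cube([135, 3080, 2660]);


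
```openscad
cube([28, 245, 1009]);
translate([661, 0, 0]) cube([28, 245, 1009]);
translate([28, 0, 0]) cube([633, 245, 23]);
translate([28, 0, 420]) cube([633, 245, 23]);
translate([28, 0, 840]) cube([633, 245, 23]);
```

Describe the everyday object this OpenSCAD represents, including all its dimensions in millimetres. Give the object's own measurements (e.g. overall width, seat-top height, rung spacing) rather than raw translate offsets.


An open bookshelf. Two side panels, each 28 mm thick, 245 mm deep and 1009 mm tall, stand 689 mm apart (outside-to-outside). Between them sit 3 shelves, each 23 mm thick and 245 mm deep, spanning the full gap between the sides. The bottom shelf rests on the floor (its underside at z = 0) and the clear gap between one shelf's top and the next shelf's underside is 397 mm.


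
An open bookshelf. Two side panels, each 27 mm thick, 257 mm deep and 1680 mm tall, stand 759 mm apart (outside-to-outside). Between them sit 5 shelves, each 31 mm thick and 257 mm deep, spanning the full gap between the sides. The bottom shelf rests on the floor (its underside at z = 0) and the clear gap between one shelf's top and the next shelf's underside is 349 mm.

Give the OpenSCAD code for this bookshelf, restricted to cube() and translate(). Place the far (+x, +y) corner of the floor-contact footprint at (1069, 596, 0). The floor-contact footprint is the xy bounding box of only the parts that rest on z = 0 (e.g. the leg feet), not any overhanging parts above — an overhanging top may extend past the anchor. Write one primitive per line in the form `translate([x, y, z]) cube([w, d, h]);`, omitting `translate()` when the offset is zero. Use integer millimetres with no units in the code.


translate([310, 339, 0]) cube([27, 257, 1680]);
translate([1042, 339, 0]) cube([27, 257, 1680]);
translate([337, 339, 0]) cube([705, 257, 31]);
translate([337, 339, 380]) cube([705, 257, 31]);
translate([337, 339, 760]) cube([705, 257, 31]);
translate([337, 339, 1140]) cube([705, 257, 31]);
translate([337, 339, 1520]) cube([705, 257, 31]);


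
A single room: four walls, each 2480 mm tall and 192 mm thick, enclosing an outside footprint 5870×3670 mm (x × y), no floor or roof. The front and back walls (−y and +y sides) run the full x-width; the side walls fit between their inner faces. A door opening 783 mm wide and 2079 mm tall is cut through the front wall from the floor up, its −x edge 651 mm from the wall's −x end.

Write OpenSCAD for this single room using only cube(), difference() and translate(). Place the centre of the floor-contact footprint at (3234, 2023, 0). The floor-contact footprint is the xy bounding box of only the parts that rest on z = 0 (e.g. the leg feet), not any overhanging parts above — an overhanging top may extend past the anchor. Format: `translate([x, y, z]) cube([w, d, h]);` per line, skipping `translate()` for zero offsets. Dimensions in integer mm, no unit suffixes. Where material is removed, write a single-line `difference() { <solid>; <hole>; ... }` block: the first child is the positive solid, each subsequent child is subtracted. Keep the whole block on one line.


difference() { translate([299, 188, 0]) cube([5870, 192, 2480]); translate([950, 188, 0]) cube([783, 192, 2079]); }
translate([299, 3666, 0]) cube([5870, 192, 2480]);
translate([299, 380, 0]) cube([192, 3286, 2480]);
translate([5977, 380, 0]) cube([192, 3286, 2480]);


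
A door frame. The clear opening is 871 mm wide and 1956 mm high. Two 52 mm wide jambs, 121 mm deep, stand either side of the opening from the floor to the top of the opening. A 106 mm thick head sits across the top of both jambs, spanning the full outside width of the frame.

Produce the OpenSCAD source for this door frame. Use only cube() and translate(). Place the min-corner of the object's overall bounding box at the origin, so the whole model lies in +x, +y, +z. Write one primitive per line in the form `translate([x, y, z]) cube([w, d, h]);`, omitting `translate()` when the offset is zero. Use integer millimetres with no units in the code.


cube([52, 121, 1956]);
translate([923, 0, 0]) cube([52, 121, 1956]);
translate([0, 0, 1956]) cube([975, 121, 106]);


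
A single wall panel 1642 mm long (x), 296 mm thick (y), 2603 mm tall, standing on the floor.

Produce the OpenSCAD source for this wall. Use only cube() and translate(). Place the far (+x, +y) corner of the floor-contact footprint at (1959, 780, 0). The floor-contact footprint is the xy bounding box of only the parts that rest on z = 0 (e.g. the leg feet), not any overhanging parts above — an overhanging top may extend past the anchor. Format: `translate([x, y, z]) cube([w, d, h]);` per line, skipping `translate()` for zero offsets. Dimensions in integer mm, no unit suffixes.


translate([317, 484, 0]) cube([1642, 296, 2603]);


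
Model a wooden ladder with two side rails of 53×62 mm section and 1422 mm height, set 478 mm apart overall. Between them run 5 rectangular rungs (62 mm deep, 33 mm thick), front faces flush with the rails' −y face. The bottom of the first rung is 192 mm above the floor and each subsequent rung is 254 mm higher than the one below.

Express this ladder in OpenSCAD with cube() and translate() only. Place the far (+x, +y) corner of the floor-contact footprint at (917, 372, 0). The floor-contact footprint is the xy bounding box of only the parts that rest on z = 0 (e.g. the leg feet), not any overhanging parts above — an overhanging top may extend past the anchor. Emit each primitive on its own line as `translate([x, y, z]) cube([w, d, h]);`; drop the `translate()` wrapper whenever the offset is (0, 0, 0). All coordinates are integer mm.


translate([439, 310, 0]) cube([53, 62, 1422]);
translate([864, 310, 0]) cube([53, 62, 1422]);
translate([492, 310, 192]) cube([372, 62, 33]);
translate([492, 310, 446]) cube([372, 62, 33]);
translate([492, 310, 700]) cube([372, 62, 33]);
translate([492, 310, 954]) cube([372, 62, 33]);
translate([492, 310, 1208]) cube([372, 62, 33]);


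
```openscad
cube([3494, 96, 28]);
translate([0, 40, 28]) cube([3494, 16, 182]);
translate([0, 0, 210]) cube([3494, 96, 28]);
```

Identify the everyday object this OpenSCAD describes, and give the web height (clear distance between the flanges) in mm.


An I-beam. The web height is 182 mm.

Two wide flanges with a thin centred web — an I-beam. Overall 238 mm minus two 28 mm flanges gives a web of 238 − 2·28 = 182 mm.


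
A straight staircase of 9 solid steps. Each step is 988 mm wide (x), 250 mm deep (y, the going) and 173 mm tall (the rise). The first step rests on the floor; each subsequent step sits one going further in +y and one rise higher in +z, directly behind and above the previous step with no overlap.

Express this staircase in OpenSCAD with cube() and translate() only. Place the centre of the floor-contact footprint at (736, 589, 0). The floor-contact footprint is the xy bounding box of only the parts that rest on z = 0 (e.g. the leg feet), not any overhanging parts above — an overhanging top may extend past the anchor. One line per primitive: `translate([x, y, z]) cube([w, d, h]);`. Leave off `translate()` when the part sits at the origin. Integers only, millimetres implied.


translate([242, 464, 0]) cube([988, 250, 173]);
translate([242, 714, 173]) cube([988, 250, 173]);
translate([242, 964, 346]) cube([988, 250, 173]);
translate([242, 1214, 519]) cube([988, 250, 173]);
translate([242, 1464, 692]) cube([988, 250, 173]);
translate([242, 1714, 865]) cube([988, 250, 173]);
translate([242, 1964, 1038]) cube([988, 250, 173]);
translate([242, 2214, 1211]) cube([988, 250, 173]);
translate([242, 2464, 1384]) cube([988, 250, 173]);


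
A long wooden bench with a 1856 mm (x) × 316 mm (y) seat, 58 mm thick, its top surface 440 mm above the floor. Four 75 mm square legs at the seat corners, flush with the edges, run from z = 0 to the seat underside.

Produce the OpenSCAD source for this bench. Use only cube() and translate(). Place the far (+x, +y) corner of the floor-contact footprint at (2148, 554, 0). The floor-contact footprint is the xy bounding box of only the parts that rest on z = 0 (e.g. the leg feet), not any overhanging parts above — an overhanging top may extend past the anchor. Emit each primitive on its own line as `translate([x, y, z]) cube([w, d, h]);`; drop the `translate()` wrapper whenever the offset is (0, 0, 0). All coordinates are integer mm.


translate([292, 238, 382]) cube([1856, 316, 58]);
translate([292, 238, 0]) cube([75, 75, 382]);
translate([292, 479, 0]) cube([75, 75, 382]);
translate([2073, 238, 0]) cube([75, 75, 382]);
translate([2073, 479, 0]) cube([75, 75, 382]);


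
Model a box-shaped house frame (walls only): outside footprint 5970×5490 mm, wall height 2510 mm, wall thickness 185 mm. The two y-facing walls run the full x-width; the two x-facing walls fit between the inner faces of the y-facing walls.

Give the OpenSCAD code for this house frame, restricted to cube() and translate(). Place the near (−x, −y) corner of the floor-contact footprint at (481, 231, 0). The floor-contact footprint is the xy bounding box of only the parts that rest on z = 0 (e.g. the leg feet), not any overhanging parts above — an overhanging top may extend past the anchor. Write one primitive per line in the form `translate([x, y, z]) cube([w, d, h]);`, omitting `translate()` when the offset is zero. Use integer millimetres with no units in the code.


translate([481, 231, 0]) cube([5970, 185, 2510]);
translate([481, 5536, 0]) cube([5970, 185, 2510]);
translate([481, 416, 0]) cube([185, 5120, 2510]);
translate([6266, 416, 0]) cube([185, 5120, 2510]);


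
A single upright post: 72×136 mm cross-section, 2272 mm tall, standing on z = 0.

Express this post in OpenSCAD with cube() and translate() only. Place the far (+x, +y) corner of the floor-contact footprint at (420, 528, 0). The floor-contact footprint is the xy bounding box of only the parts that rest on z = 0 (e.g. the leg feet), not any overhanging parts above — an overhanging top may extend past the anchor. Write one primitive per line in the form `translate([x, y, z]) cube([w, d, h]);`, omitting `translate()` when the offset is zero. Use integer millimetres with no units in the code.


translate([348, 392, 0]) cube([72, 136, 2272]);


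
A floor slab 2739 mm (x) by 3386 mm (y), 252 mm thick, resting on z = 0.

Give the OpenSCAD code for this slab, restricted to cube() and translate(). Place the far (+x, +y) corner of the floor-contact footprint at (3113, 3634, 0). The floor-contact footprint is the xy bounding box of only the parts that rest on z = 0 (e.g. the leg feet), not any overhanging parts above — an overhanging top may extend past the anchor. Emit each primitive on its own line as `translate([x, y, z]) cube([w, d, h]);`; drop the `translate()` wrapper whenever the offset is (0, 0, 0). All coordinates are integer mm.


translate([374, 248, 0]) cube([2739, 3386, 252]);


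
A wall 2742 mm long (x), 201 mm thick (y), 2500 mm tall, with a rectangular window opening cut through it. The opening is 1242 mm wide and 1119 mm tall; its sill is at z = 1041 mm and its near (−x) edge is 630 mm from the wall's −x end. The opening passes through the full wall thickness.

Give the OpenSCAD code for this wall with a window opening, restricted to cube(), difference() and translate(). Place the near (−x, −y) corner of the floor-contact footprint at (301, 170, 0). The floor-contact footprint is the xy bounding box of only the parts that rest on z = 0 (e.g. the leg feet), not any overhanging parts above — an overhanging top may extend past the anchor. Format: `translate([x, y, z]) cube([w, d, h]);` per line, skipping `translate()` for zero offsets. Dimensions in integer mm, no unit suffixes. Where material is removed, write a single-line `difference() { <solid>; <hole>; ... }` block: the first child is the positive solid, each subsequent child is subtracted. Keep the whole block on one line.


difference() { translate([301, 170, 0]) cube([2742, 201, 2500]); translate([931, 170, 1041]) cube([1242, 201, 1119]); }


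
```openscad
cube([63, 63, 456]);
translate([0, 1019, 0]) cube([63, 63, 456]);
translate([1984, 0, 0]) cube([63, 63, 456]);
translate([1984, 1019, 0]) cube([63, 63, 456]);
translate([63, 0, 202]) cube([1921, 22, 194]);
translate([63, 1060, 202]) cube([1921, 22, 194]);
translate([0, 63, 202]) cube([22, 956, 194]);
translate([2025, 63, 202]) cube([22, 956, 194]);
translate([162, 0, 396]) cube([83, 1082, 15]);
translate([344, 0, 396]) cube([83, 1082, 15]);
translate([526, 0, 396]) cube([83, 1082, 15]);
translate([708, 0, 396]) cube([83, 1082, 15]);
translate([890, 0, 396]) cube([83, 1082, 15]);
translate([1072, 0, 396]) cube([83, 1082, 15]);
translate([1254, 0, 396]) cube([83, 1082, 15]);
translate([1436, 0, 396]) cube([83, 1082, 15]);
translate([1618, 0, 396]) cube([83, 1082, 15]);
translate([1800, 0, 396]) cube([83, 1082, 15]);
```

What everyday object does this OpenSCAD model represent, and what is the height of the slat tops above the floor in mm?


A bed frame. The slat-top height is 411 mm.

Four posts, four rails, and a row of slats — a bed frame. Slats sit on the rails at z = 202 + 194 = 396; with slat thickness 15, the top is 411 mm.


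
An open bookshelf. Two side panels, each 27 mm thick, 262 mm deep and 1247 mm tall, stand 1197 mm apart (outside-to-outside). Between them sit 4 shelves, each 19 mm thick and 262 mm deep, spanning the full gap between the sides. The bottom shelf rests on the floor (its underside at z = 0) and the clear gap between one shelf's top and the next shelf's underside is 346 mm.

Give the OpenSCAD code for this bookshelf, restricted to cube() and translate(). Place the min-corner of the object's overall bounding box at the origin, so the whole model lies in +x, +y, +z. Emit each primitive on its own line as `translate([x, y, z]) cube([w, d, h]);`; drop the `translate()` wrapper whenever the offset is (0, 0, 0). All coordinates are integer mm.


cube([27, 262, 1247]);
translate([1170, 0, 0]) cube([27, 262, 1247]);
translate([27, 0, 0]) cube([1143, 262, 19]);
translate([27, 0, 365]) cube([1143, 262, 19]);
translate([27, 0, 730]) cube([1143, 262, 19]);
translate([27, 0, 1095]) cube([1143, 262, 19]);


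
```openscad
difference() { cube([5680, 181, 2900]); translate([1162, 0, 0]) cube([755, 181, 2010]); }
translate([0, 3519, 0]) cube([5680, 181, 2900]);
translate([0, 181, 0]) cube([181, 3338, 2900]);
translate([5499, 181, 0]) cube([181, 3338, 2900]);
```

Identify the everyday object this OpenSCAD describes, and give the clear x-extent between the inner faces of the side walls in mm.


A single room. The interior width is 5318 mm.

Four walls enclosing a rectangle with a door in the front wall — a room. Outside width 5680 minus two 181 mm walls gives 5318 mm.


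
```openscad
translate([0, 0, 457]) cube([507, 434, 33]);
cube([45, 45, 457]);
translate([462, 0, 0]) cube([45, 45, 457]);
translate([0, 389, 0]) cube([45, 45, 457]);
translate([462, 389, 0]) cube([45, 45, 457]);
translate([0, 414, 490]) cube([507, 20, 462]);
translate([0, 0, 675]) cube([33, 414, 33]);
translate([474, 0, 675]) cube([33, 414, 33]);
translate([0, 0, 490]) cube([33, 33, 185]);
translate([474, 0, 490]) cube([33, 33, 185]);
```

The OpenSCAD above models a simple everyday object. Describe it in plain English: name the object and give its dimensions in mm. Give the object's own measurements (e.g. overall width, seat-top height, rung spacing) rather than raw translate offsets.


A chair. The seat is a 507×434×33 mm slab with its top at z = 490 mm, on four 45×45 mm corner legs (flush with the seat edges, standing on z = 0). A flat backrest 20 mm thick, 462 mm tall, spans the full seat width and rises from the seat top along its +y edge, rear face flush with the rear of the seat. Two armrests of 33×33 mm section run along each side from the seat's front edge to the front of the backrest, top faces 218 mm above the seat top and outer faces flush with the seat's x-edges; a 33×33 mm post under the front of each armrest stands on the seat at the front corner.


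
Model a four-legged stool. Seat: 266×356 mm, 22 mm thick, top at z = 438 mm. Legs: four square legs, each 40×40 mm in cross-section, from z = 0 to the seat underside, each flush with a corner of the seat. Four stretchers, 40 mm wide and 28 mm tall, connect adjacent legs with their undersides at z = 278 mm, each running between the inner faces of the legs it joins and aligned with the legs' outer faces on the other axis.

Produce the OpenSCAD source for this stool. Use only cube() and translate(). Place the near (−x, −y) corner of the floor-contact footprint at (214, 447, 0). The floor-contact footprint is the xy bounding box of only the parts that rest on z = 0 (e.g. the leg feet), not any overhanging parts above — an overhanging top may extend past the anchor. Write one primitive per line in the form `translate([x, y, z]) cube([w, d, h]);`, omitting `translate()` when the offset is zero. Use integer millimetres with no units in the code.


translate([214, 447, 416]) cube([266, 356, 22]);
translate([214, 447, 0]) cube([40, 40, 416]);
translate([440, 447, 0]) cube([40, 40, 416]);
translate([214, 763, 0]) cube([40, 40, 416]);
translate([440, 763, 0]) cube([40, 40, 416]);
translate([254, 447, 278]) cube([186, 40, 28]);
translate([254, 763, 278]) cube([186, 40, 28]);
translate([214, 487, 278]) cube([40, 276, 28]);
translate([440, 487, 278]) cube([40, 276, 28]);


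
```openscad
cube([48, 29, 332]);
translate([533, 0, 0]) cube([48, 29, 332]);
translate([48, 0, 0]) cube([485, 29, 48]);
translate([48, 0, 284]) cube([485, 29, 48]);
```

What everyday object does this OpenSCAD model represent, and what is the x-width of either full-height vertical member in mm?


A picture frame. The border width is 48 mm.

Four thin pieces enclosing a rectangular opening — a picture frame. The two full-height stiles are 332 mm tall; the top rail sits at z = 284 and is 48 mm tall, so the border above the opening is 332 − 284 = 48 mm, matching the stile x-width.


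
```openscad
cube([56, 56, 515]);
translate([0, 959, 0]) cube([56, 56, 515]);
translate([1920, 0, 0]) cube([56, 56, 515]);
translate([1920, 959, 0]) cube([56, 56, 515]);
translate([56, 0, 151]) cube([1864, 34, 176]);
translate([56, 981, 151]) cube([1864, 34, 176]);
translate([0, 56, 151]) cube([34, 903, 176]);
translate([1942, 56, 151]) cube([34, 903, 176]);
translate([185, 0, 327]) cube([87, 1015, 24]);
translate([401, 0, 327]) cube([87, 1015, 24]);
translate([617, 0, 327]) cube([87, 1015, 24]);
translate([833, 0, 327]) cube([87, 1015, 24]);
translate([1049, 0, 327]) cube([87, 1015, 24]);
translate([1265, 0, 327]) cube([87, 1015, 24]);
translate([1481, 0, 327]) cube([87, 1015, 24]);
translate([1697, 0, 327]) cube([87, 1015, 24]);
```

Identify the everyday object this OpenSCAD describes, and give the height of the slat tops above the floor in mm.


A bed frame. The slat-top height is 351 mm.

Four posts, four rails, and a row of slats — a bed frame. Slats sit on the rails at z = 151 + 176 = 327; with slat thickness 24, the top is 351 mm.


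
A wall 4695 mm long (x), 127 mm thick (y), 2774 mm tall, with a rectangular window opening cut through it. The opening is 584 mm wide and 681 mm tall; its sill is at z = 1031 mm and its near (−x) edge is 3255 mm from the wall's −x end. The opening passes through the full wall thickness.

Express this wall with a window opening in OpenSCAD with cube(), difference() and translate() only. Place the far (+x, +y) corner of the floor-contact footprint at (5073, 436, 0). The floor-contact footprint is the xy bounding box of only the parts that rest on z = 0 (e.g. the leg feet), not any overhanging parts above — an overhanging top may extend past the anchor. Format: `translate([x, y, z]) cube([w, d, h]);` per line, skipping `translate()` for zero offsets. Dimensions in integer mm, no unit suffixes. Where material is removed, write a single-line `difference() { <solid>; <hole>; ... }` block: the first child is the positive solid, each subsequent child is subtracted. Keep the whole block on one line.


difference() { translate([378, 309, 0]) cube([4695, 127, 2774]); translate([3633, 309, 1031]) cube([584, 127, 681]); }


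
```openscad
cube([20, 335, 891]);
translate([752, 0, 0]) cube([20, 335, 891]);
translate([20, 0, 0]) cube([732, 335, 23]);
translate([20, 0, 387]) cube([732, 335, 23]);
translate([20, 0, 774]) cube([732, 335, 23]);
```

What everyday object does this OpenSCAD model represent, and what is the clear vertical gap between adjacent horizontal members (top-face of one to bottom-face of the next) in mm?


A bookshelf. The clear shelf gap is 364 mm.

Two tall side panels with 3 horizontal boards between them — a bookshelf. The first two shelf undersides are at z = 0 and z = 387; with shelf thickness 23, the clear gap is 387 − 0 − 23 = 364 mm.


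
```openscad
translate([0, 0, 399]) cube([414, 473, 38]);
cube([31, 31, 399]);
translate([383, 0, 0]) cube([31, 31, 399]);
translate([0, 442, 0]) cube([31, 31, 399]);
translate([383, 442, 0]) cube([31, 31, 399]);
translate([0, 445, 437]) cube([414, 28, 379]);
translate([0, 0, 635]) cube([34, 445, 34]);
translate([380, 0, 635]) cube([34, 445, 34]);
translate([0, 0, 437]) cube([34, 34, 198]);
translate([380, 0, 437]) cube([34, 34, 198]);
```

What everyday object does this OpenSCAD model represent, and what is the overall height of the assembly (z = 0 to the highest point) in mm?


A chair. The overall height is 816 mm.

A slab on four corner posts with a tall panel at the back — a chair. The seat slab sits at z = 399 with thickness 38, and the 379 mm backrest starts at the seat top, so the overall height is 399 + 38 + 379 = 816 mm.


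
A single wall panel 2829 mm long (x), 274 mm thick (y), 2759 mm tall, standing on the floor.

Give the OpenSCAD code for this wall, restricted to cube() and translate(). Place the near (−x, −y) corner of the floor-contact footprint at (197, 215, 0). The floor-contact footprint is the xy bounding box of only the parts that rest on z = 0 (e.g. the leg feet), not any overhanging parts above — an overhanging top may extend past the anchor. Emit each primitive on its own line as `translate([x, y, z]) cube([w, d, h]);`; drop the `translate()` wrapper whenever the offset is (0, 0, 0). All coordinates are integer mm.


translate([197, 215, 0]) cube([2829, 274, 2759]);
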